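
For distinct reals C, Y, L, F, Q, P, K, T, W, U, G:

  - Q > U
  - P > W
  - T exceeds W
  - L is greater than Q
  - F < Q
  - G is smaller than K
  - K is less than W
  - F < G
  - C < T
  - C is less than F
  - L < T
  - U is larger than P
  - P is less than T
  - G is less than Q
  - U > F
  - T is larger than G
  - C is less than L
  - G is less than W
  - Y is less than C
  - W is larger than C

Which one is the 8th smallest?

U

Piecing the relations together gives one ordering: Y < C < F < G < K < W < P < U < Q < L < T.
The 8th smallest is U.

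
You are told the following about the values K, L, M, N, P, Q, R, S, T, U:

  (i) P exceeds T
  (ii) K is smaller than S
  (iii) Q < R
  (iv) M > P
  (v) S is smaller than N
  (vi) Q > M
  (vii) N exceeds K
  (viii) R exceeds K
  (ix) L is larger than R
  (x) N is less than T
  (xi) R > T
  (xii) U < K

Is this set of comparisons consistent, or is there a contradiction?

The single ordering U < K < S < N < T < P < M < Q < R < L satisfies every listed relation, so no contradiction arises.

consistent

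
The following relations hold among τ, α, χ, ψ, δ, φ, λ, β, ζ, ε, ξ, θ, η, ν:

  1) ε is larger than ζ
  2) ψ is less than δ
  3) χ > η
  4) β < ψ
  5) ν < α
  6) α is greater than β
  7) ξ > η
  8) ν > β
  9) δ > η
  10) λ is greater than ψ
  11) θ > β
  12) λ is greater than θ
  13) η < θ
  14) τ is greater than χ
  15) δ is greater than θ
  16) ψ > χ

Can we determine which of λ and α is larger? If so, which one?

undetermined

Following every chain through α: below α we get β, ν.
λ is not reached, and no chain runs the other way from λ to α.
So the given relations leave the order of α and λ undetermined.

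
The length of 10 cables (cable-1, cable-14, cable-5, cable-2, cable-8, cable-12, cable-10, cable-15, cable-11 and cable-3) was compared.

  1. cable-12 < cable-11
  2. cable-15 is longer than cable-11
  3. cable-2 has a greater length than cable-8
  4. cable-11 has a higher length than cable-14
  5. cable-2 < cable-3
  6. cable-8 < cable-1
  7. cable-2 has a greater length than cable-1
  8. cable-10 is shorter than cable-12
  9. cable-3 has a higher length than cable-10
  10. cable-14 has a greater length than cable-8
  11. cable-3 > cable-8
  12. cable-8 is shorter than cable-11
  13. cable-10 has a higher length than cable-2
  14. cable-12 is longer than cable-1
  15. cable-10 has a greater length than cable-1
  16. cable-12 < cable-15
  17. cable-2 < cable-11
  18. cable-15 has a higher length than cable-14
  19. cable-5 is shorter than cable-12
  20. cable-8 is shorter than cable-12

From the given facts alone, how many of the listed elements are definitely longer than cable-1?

Directly above cable-1: cable-2, cable-10, cable-12.
One step further: cable-11, cable-3, cable-15 (6 so far).
Nothing else is reachable above cable-1; 6 in all.

6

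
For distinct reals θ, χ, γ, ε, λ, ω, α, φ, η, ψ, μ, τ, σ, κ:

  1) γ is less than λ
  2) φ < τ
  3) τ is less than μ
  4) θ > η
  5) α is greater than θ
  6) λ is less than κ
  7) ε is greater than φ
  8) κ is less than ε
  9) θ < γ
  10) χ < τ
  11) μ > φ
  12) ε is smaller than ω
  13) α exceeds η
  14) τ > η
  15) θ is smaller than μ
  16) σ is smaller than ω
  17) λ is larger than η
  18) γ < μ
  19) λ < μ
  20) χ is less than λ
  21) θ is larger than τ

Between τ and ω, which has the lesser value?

τ

Chaining the given relations: τ < θ < γ < λ < κ < ε < ω.
So τ < ω; τ is the smaller of the two.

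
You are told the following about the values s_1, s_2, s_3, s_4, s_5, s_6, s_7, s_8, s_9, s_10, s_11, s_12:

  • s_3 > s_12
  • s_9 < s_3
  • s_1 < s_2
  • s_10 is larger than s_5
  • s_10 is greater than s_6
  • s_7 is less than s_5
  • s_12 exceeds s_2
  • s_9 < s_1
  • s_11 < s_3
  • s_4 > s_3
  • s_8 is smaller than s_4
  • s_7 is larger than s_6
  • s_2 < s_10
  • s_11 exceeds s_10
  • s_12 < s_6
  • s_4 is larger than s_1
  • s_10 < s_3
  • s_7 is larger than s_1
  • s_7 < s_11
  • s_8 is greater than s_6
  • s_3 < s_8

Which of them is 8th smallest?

s_10

Chaining the given pairs: s_9 < s_1 < s_2 < s_12 < s_6 < s_7 < s_5 < s_10 < s_11 < s_3 < s_8 < s_4.
Counting 8 from the smallest end gives s_10.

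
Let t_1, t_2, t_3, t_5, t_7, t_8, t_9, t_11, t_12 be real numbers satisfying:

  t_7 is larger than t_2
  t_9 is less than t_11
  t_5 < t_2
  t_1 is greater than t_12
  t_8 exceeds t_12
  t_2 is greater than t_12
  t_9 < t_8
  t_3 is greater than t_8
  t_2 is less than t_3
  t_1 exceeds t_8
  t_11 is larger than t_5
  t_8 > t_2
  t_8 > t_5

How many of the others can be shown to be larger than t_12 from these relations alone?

From t_12 the given relations immediately reach t_2, t_8, t_1.
From those, t_7, t_3 — 5 in total.
Nothing else is reachable above t_12; 5 in all.

5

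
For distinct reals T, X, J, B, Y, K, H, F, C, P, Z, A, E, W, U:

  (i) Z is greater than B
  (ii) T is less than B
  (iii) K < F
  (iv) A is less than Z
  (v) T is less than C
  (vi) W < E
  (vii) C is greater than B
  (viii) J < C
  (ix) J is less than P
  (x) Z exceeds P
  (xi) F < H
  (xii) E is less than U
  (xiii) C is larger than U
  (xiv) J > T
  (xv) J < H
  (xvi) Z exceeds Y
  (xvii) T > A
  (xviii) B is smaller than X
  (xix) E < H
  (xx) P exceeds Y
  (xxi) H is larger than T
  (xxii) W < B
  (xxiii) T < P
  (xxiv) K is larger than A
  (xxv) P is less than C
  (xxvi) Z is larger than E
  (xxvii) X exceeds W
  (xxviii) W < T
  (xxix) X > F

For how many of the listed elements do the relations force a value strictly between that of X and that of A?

4

The relations place A below X. An element lies strictly between them when it is forced above A and also forced below X.
Above A: {T, J, K, F, P, B, Z, C, H}. Below X: {W, T, K, F, B}.
Intersection: {T, K, F, B} — 4.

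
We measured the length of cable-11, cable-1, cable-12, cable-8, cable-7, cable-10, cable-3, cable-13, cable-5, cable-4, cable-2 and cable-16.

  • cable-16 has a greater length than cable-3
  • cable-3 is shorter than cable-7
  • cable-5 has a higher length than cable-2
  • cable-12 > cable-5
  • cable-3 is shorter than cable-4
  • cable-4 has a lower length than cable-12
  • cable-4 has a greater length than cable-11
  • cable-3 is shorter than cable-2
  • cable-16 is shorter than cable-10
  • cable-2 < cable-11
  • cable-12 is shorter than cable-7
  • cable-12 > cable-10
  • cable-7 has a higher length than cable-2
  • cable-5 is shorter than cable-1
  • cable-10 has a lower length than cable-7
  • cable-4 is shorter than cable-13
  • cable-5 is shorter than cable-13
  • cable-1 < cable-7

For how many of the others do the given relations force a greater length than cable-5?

From cable-5 the given relations immediately reach cable-13, cable-12, cable-1.
From those, cable-7 — 4 in total.
Nothing else is reachable above cable-5; 4 in all.

4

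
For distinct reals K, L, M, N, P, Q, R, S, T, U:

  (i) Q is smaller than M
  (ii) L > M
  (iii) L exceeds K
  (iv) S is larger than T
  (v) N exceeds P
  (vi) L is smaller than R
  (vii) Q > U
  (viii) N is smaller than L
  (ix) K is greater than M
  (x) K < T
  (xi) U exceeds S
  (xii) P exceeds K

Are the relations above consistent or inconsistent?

We have K < T stated directly, yet also T < S < U < Q < M < K by chaining the others — so T < K. Contradiction.

inconsistent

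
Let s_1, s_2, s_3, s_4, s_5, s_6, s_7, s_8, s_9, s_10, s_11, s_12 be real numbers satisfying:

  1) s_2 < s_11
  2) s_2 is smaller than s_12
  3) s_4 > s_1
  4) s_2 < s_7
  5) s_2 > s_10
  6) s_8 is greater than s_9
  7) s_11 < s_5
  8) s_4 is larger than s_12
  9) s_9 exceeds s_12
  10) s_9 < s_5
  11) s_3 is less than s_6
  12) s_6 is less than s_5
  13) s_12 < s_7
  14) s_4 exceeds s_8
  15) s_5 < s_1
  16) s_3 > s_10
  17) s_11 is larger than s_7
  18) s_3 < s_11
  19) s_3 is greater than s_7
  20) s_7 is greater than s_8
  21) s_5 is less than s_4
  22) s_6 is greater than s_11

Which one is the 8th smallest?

s_11

Piecing the relations together gives one ordering: s_10 < s_2 < s_12 < s_9 < s_8 < s_7 < s_3 < s_11 < s_6 < s_5 < s_1 < s_4.
The 8th smallest is s_11.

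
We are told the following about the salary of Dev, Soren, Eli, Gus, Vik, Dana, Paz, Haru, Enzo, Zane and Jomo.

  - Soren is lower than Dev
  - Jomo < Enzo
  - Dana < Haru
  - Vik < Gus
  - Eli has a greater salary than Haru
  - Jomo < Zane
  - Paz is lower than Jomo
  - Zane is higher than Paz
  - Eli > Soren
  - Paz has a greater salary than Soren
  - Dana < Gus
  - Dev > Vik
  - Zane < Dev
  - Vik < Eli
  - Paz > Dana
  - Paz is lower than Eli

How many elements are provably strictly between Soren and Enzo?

2

The relations place Soren below Enzo. An element lies strictly between them when it is forced above Soren and also forced below Enzo.
Above Soren: {Paz, Jomo, Zane, Dev, Eli}. Below Enzo: {Dana, Paz, Jomo}.
Intersection: {Paz, Jomo} — 2.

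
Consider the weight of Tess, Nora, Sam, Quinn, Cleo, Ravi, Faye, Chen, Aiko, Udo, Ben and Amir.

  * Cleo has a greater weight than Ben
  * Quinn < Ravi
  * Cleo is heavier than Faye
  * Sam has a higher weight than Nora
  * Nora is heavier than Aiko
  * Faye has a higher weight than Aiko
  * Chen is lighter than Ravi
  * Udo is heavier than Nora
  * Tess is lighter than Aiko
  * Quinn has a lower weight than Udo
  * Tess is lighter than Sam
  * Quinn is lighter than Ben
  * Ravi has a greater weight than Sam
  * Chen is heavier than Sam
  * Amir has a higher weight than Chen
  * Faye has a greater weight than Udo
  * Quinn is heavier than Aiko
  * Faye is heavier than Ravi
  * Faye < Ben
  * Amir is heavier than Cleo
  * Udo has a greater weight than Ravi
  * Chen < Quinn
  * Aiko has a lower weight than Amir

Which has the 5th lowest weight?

Piecing the relations together gives one ordering: Tess < Aiko < Nora < Sam < Chen < Quinn < Ravi < Udo < Faye < Ben < Cleo < Amir.
Counting 5 from the smallest end gives Chen.

Chen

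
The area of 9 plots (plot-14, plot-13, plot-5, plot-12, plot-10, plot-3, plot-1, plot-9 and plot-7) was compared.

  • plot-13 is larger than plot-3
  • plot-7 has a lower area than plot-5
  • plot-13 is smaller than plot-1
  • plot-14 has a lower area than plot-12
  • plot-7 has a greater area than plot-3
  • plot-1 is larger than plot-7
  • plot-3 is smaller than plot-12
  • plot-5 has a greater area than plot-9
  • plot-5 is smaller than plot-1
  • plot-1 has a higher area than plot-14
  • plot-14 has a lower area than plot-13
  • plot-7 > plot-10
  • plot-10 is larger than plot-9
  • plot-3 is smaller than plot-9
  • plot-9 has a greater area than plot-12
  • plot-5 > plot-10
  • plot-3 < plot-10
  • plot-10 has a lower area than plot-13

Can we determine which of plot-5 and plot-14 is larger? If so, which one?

plot-14 < plot-12 < plot-9 < plot-10 < plot-7 < plot-5, by transitivity through plot-12, plot-9, plot-10, plot-7.
So plot-5 is larger.

plot-5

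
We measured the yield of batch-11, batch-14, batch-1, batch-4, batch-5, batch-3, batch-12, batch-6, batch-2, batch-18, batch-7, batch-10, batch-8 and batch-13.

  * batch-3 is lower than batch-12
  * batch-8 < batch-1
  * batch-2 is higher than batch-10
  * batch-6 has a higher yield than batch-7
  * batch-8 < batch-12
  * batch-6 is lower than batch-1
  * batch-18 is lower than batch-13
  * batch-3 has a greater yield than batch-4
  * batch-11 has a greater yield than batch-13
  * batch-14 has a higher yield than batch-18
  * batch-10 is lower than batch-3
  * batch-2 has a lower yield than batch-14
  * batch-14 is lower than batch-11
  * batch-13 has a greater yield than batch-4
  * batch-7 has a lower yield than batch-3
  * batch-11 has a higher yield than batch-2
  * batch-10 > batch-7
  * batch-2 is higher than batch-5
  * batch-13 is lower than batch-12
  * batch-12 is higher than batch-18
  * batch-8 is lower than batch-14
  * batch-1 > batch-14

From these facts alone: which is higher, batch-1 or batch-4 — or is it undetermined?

undetermined

Following every chain through batch-4: above batch-4 we get batch-13, batch-3, batch-11, batch-12.
batch-1 is not reached, and no chain runs the other way from batch-1 to batch-4.
So the given relations leave the order of batch-4 and batch-1 undetermined.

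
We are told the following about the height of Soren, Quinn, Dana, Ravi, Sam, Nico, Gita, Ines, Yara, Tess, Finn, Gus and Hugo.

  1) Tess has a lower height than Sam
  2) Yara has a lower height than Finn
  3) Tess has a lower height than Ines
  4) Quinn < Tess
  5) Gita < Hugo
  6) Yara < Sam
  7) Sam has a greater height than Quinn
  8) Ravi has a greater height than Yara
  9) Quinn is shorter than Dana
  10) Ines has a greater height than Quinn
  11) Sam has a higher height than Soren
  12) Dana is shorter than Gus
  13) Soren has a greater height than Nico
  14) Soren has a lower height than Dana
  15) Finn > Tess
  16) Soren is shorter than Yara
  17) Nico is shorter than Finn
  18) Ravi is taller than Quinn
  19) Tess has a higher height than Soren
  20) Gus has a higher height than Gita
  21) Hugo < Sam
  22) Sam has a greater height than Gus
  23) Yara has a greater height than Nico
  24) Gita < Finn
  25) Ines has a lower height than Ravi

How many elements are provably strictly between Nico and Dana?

1

The relations place Nico below Dana. An element lies strictly between them when it is forced above Nico and also forced below Dana.
Above Nico: {Soren, Tess, Yara, Gus, Finn, Ines, Ravi, Sam}. Below Dana: {Quinn, Soren}.
Intersection: {Soren} — 1.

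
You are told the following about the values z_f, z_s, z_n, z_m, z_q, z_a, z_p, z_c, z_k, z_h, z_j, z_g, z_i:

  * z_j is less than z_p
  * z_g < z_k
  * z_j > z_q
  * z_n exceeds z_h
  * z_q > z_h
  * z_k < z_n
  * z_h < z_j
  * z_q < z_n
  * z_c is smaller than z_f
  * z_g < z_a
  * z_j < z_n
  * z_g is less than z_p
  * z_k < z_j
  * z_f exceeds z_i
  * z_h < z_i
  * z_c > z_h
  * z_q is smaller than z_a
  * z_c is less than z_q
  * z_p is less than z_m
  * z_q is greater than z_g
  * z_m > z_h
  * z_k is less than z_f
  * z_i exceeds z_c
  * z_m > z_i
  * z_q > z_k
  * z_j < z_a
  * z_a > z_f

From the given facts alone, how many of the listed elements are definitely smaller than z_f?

5

From z_f the given relations immediately reach z_c, z_i, z_k.
From those, z_h, z_g — 5 in total.
No other element is forced below z_f by the given relations, so the count is 5.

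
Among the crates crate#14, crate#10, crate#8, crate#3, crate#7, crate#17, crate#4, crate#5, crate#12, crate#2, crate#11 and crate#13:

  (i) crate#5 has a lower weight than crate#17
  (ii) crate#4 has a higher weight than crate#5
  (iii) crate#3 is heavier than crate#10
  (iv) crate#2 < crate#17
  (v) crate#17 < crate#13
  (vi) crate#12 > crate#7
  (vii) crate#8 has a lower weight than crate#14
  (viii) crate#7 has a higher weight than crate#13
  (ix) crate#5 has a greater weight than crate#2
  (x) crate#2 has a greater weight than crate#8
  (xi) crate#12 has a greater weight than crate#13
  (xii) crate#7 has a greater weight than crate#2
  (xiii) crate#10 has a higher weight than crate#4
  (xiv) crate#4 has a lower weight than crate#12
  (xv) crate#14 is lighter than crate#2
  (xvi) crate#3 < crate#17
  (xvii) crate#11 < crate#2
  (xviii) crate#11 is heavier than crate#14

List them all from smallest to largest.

crate#8 < crate#14 < crate#11 < crate#2 < crate#5 < crate#4 < crate#10 < crate#3 < crate#17 < crate#13 < crate#7 < crate#12

Nothing is placed below crate#8, so it is least; from there crate#8 < crate#14; crate#14 < crate#11; crate#11 < crate#2; crate#2 < crate#5; crate#5 < crate#4; crate#4 < crate#10; crate#10 < crate#3; crate#3 < crate#17; crate#17 < crate#13; crate#13 < crate#7; crate#7 < crate#12, each given directly.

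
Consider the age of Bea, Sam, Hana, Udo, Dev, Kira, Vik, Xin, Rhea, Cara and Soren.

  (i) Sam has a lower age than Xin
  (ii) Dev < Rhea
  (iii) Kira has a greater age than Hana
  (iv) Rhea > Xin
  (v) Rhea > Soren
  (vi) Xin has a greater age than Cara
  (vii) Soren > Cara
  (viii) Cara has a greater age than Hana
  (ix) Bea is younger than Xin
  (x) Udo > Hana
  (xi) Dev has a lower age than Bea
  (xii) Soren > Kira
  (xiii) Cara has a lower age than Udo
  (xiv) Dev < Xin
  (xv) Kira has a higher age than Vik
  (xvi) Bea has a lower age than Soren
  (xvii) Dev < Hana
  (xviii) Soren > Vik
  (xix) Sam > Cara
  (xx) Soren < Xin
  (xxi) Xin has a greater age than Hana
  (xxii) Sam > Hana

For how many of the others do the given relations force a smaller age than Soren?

From Soren the given relations immediately reach Vik, Cara, Kira, Bea.
From those, Dev, Hana — 6 in total.
Nothing else is reachable below Soren; 6 in all.

6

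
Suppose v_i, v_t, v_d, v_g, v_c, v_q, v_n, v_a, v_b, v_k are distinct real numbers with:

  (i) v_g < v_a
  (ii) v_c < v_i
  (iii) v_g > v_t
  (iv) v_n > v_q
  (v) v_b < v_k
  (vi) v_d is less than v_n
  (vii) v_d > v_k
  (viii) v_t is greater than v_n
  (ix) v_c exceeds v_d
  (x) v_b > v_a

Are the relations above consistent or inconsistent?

Chaining the given relations yields v_n < v_t < v_g < v_a < v_b < v_k < v_d, so v_n < v_d. But one relation states v_d < v_n. These cannot both hold.

inconsistent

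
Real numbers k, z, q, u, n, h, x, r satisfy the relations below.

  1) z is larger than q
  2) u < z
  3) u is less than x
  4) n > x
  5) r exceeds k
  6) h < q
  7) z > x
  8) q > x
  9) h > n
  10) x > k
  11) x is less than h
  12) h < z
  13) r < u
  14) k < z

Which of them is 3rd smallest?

Piecing the relations together gives one ordering: k < r < u < x < n < h < q < z.
The 3rd smallest is u.

u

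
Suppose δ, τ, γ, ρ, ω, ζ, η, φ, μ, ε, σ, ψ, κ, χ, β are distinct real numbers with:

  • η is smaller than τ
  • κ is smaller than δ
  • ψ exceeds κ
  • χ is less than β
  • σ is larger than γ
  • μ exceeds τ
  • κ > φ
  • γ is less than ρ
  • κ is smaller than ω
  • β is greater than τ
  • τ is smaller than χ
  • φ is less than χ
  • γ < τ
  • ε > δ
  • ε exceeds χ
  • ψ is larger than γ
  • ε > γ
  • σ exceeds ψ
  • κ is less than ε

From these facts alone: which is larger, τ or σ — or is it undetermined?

undetermined

Following every chain through τ: above τ we get μ, χ, β, ε; below τ we get γ, η.
σ is not reached, and no chain runs the other way from σ to τ.
So the given relations leave the order of τ and σ undetermined.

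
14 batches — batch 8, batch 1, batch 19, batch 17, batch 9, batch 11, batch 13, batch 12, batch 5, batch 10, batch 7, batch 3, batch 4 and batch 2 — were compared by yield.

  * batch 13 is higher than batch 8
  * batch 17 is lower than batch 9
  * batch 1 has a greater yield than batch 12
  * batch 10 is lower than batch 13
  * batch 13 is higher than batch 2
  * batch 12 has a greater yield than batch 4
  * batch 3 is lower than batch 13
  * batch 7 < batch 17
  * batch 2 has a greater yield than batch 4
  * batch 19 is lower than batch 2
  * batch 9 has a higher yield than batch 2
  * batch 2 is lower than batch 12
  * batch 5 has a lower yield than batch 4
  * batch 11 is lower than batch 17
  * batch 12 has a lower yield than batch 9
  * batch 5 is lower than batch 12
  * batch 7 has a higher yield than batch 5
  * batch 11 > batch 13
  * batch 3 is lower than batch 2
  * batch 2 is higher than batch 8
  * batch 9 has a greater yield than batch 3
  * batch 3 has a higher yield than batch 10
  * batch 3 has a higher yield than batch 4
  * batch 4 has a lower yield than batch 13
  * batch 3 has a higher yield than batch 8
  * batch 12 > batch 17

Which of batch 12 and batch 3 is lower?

batch 3

Chaining the given relations: batch 3 < batch 2 < batch 13 < batch 11 < batch 17 < batch 12.
So batch 3 < batch 12; batch 3 is the lower of the two.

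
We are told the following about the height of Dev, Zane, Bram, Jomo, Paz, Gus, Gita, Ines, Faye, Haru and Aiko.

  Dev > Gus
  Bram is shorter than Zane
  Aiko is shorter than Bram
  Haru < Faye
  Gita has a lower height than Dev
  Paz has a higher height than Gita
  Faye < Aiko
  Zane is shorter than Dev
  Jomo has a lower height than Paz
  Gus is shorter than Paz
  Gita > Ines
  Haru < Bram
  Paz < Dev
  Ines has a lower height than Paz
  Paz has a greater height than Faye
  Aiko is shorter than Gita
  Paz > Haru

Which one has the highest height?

Haru is not greatest since Haru < Faye; Faye is not greatest since Faye < Aiko; Aiko is not greatest since Aiko < Bram; Gus is not greatest since Gus < Dev; Bram is not greatest since Bram < Zane; Ines is not greatest since Ines < Gita; Jomo is not greatest since Jomo < Paz; Zane is not greatest since Zane < Dev; Gita is not greatest since Gita < Dev; Paz is not greatest since Paz < Dev.
Only Dev has nothing above it, so Dev is the highest height.

Dev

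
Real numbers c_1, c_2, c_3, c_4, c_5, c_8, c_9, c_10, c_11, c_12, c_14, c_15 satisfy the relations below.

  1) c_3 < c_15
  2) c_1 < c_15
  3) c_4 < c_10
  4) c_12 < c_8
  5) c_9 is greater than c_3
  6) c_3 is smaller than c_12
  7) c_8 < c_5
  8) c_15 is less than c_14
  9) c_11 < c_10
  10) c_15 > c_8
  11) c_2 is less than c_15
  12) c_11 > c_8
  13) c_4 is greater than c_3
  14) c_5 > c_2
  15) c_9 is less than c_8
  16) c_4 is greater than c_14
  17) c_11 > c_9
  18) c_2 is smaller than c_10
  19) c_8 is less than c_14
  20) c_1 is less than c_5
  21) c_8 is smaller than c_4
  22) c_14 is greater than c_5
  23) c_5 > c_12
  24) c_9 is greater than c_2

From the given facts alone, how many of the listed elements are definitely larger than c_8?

The elements the relations force above c_8 are c_5, c_15, c_14, c_11, c_4, c_10 — no chain reaches any other.
That is 6.

6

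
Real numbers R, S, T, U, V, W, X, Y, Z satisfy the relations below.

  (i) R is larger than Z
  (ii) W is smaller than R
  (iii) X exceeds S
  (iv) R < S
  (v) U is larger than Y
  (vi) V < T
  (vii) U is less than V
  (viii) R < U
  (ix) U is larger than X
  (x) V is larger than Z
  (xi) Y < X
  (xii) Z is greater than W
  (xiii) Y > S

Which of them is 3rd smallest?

The consecutive relations fix a unique order: W < Z < R < S < Y < X < U < V < T.
Counting 3 from the smallest end gives R.

R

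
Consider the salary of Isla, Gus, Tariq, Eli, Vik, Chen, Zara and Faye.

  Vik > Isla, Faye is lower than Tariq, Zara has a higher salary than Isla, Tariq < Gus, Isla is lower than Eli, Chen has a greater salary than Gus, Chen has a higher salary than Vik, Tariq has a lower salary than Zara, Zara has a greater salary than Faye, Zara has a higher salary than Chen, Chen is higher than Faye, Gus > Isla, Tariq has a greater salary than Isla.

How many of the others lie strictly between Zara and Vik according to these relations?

1

Chaining upward from Vik reaches: Chen.
Chaining downward from Zara reaches: Isla, Faye, Tariq, Gus, Chen.
Strictly between Vik and Zara are those in both lists: Chen — 1 element.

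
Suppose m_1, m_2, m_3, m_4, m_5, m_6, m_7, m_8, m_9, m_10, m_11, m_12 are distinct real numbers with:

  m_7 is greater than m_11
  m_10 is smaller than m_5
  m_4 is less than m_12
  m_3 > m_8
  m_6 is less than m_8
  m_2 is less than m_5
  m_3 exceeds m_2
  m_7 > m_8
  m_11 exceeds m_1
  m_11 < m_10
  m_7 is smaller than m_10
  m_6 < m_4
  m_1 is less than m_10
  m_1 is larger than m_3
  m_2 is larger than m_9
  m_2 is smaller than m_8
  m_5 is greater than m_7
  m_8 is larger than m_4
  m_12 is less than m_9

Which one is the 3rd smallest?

m_12

Piecing the relations together gives one ordering: m_6 < m_4 < m_12 < m_9 < m_2 < m_8 < m_3 < m_1 < m_11 < m_7 < m_10 < m_5.
The 3rd smallest is m_12.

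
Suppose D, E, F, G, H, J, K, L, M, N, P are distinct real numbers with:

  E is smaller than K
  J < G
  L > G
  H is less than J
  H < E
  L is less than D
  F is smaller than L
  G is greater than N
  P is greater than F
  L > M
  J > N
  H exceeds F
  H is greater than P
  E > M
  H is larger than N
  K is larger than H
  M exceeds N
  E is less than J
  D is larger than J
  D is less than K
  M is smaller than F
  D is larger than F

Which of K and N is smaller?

N < M and M < F give N < F.
Then F < P extends the chain to P.
With P < H: N < M < F < P < H.
Then H < E extends the chain to E.
With E < J: N < M < F < P < H < E < J.
With J < G: N < M < F < P < H < E < J < G.
With G < L: N < M < F < P < H < E < J < G < L.
With L < D: N < M < F < P < H < E < J < G < L < D.
Then D < K extends the chain to K.
So N < K; N is the smaller of the two.

N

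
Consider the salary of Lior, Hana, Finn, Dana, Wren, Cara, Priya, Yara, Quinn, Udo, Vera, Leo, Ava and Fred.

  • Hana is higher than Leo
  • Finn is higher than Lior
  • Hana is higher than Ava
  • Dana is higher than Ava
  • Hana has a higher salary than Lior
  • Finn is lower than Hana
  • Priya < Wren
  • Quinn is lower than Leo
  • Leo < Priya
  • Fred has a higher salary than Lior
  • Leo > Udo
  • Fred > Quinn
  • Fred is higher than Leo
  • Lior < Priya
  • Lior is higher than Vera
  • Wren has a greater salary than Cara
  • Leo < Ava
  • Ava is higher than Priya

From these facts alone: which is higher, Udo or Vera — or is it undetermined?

undetermined

Following every chain through Udo: above Udo we get Leo, Priya, Ava, Dana, Wren, Hana, Fred.
Vera is not reached, and no chain runs the other way from Vera to Udo.
So the given relations leave the order of Udo and Vera undetermined.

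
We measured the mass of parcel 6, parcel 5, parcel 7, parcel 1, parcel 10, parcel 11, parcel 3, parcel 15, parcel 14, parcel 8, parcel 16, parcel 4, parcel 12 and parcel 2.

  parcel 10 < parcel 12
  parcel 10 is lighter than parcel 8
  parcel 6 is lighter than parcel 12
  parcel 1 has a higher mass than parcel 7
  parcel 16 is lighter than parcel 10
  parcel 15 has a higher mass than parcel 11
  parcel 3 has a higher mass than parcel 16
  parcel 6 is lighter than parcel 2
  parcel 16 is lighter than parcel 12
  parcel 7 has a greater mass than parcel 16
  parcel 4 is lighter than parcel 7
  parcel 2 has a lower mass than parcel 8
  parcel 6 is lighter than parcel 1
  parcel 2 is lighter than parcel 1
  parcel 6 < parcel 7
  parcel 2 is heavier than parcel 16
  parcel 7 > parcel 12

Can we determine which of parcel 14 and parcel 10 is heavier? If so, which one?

undetermined

Following every chain through parcel 14: nothing is chained to parcel 14.
parcel 10 is not reached, and no chain runs the other way from parcel 10 to parcel 14.
So the given relations leave the order of parcel 14 and parcel 10 undetermined.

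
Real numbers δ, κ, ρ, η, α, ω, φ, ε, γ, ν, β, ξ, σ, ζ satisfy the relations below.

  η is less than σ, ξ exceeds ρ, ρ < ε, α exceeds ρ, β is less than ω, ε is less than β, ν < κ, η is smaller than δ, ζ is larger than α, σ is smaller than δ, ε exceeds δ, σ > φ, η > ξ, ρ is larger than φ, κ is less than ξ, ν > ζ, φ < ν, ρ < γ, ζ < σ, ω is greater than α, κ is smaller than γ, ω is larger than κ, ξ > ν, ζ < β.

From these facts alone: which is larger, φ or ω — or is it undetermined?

Following the relations from φ: φ < ρ < α < ζ < ν < κ < ξ < η < σ < δ < ε < β < ω.
So ω is larger.

ω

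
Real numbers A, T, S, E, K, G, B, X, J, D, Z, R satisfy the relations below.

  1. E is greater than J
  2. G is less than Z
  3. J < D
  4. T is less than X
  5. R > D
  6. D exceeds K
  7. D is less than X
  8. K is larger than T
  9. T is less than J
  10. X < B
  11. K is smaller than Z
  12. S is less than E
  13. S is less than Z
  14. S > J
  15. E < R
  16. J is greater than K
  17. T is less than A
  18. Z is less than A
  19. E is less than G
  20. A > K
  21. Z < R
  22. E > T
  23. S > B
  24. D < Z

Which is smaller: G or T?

T < K and K < J give T < J.
With J < D: T < K < J < D.
Then D < X extends the chain to X.
Then X < B extends the chain to B.
With B < S: T < K < J < D < X < B < S.
With S < E: T < K < J < D < X < B < S < E.
With E < G: T < K < J < D < X < B < S < E < G.
So T < G; T is the smaller of the two.

T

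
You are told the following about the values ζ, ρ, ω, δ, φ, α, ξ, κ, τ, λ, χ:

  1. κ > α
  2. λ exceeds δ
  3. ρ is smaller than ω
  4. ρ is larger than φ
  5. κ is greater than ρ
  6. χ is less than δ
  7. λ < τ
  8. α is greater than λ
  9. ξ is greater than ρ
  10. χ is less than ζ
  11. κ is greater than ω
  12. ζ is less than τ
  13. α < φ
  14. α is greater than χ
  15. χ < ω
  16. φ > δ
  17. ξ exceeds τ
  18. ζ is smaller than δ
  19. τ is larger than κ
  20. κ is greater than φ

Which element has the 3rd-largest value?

κ

The consecutive relations fix a unique order: χ < ζ < δ < λ < α < φ < ρ < ω < κ < τ < ξ.
The 3rd largest is κ.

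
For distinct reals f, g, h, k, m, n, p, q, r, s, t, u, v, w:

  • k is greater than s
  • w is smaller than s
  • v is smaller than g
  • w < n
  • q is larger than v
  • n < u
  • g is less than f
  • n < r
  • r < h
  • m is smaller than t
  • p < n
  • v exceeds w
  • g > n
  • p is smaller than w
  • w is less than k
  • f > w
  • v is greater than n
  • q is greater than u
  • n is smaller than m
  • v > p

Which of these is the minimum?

w is not least since p < w; s is not least since w < s; n is not least since w < n; v is not least since n < v; m is not least since n < m; g is not least since v < g; f is not least since g < f; k is not least since s < k; u is not least since n < u; r is not least since n < r; q is not least since u < q; h is not least since r < h; t is not least since m < t.
Only p has nothing below it, so p is the minimum.

p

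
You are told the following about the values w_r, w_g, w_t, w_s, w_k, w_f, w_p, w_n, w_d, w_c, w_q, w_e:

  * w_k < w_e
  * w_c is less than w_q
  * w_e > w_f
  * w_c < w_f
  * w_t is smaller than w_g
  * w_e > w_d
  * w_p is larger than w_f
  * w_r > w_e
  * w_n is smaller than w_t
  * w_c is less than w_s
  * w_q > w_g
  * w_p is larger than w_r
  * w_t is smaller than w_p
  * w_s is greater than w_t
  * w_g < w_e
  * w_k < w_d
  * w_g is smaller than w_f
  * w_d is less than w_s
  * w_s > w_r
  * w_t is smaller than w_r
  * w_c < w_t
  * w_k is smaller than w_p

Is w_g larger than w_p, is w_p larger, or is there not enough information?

w_g < w_f and w_f < w_e give w_g < w_e.
Then w_e < w_r extends the chain to w_r.
Then w_r < w_p extends the chain to w_p.
So w_p is larger.

w_p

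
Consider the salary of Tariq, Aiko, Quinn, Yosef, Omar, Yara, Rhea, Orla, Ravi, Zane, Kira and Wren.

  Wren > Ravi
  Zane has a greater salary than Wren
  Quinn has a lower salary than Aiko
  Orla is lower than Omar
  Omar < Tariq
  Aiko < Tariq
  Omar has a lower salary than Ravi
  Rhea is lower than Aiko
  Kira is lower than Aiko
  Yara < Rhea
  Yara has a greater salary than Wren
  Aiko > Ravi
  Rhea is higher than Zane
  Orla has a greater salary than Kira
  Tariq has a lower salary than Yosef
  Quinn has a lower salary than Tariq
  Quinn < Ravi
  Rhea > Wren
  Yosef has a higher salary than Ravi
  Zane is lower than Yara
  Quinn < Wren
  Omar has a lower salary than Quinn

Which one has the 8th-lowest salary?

Yara

The consecutive relations fix a unique order: Kira < Orla < Omar < Quinn < Ravi < Wren < Zane < Yara < Rhea < Aiko < Tariq < Yosef.
Counting 8 from the smallest end gives Yara.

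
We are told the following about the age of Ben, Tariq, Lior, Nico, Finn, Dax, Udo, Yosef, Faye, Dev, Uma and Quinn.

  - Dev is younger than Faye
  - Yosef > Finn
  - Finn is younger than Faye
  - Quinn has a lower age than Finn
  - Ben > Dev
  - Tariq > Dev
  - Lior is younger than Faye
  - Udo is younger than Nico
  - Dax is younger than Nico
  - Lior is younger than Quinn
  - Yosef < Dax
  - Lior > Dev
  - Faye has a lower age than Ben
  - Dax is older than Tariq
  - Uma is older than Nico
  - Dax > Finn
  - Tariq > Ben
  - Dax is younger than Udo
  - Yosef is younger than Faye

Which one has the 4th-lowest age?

Finn

Piecing the relations together gives one ordering: Dev < Lior < Quinn < Finn < Yosef < Faye < Ben < Tariq < Dax < Udo < Nico < Uma.
The 4th smallest is Finn.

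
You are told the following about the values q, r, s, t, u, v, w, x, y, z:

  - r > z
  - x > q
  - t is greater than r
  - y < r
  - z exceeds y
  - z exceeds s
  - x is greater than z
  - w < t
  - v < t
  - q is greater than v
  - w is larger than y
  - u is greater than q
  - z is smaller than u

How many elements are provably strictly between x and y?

The relations place y below x. An element lies strictly between them when it is forced above y and also forced below x.
Above y: {z, r, u, w, t}. Below x: {v, q, s, z}.
Intersection: {z} — 1.

1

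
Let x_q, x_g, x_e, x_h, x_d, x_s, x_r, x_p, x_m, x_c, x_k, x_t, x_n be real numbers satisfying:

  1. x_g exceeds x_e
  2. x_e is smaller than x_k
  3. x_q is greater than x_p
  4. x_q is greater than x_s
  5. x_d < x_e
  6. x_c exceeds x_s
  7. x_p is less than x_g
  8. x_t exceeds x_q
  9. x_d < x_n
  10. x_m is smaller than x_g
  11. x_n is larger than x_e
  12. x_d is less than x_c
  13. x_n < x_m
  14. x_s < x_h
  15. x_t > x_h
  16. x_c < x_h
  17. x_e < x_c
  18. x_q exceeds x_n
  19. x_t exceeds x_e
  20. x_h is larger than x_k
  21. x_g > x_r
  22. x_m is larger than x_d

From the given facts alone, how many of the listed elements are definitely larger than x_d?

Directly above x_d: x_e, x_n, x_m, x_c.
One step further: x_k, x_q, x_g, x_h, x_t (9 so far).
Nothing else is reachable above x_d; 9 in all.

9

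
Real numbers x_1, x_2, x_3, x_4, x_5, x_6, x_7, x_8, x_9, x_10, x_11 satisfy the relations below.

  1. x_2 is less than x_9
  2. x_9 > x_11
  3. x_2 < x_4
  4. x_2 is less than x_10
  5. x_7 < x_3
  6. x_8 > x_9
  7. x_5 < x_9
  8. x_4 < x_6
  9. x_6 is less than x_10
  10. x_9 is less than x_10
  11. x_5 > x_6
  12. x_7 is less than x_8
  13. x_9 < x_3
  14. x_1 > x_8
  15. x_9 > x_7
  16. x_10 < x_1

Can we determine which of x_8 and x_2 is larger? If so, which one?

Chaining the given relations: x_2 < x_4 < x_6 < x_5 < x_9 < x_8.
So x_8 is larger.

x_8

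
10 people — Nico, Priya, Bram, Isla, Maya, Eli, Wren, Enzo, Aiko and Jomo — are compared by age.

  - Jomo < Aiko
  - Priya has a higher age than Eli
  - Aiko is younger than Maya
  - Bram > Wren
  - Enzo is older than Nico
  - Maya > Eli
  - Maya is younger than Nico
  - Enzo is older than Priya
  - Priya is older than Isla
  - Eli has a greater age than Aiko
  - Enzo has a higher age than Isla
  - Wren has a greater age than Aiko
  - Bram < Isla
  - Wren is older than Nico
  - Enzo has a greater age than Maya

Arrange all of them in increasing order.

The consecutive links are each given: Jomo < Aiko; Aiko < Eli; Eli < Maya; Maya < Nico; Nico < Wren; Wren < Bram; Bram < Isla; Isla < Priya; Priya < Enzo.

Jomo < Aiko < Eli < Maya < Nico < Wren < Bram < Isla < Priya < Enzo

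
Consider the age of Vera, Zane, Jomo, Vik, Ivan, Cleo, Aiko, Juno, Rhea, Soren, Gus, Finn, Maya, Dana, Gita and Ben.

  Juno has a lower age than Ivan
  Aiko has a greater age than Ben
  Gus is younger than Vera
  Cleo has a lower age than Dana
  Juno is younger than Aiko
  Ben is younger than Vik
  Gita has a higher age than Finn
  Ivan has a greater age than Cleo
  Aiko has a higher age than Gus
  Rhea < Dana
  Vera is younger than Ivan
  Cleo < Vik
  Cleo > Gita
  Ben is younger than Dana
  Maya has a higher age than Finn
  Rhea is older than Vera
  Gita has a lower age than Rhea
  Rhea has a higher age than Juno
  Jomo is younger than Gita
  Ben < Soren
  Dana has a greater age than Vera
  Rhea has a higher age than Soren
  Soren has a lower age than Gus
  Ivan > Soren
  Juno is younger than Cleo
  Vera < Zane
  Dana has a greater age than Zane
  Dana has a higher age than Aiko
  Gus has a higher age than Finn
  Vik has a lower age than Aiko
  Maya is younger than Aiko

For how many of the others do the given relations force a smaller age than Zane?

5

Directly below Zane: Vera.
One step further: Gus (2 so far).
One step further: Soren, Finn (4 so far).
One step further: Ben (5 so far).
No other element is forced below Zane by the given relations, so the count is 5.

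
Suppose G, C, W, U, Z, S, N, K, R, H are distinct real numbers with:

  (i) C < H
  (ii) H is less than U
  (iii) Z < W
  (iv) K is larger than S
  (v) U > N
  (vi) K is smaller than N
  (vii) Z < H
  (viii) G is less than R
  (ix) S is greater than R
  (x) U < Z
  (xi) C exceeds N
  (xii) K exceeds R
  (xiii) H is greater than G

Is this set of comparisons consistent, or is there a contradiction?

We have Z < H stated directly, yet also H < U < Z by chaining the others — so H < Z. Contradiction.

inconsistent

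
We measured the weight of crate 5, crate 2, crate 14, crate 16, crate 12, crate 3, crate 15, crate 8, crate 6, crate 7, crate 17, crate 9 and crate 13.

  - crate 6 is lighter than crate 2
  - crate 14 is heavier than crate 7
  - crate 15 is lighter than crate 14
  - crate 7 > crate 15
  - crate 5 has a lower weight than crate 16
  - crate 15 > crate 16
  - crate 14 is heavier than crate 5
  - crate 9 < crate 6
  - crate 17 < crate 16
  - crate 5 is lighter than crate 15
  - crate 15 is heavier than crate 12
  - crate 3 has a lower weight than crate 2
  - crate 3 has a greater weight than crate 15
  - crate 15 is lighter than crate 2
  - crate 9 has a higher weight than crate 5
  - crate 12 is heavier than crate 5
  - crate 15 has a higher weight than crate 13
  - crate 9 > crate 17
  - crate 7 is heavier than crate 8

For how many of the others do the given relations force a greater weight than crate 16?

Directly above crate 16: crate 15.
One step further: crate 3, crate 7, crate 2, crate 14 (5 so far).
No other element is forced above crate 16 by the given relations, so the count is 5.

5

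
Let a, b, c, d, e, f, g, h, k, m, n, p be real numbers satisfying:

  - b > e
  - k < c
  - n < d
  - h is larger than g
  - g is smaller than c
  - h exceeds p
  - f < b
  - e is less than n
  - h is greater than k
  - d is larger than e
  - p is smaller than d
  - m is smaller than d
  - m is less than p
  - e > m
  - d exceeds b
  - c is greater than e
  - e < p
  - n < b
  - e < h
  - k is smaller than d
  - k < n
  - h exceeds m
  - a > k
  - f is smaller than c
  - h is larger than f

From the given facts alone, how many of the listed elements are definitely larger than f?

Directly above f: c, b, h.
One step further: d (4 so far).
Nothing else is reachable above f; 4 in all.

4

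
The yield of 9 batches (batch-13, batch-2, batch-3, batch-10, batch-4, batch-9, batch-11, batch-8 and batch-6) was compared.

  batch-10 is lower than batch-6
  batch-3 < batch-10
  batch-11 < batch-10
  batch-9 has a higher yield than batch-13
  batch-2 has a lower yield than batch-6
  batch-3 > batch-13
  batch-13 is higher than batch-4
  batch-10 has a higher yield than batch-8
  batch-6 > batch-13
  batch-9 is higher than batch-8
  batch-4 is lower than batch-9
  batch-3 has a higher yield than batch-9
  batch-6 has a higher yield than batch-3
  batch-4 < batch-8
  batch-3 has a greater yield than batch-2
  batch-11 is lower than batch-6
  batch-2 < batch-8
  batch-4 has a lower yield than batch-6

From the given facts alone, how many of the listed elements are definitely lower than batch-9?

From batch-9 the given relations immediately reach batch-4, batch-8, batch-13.
From those, batch-2 — 4 in total.
No other element is forced below batch-9 by the given relations, so the count is 4.

4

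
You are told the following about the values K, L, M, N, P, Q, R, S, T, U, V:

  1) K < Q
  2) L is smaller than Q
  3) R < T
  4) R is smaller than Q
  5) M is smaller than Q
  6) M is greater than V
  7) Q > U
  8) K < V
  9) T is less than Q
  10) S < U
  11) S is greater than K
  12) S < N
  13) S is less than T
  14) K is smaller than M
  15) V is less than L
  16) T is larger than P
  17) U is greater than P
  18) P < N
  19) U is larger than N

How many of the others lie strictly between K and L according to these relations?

The relations place K below L. An element lies strictly between them when it is forced above K and also forced below L.
Above K: {V, S, N, U, M, T, Q}. Below L: {V}.
Intersection: {V} — 1.

1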